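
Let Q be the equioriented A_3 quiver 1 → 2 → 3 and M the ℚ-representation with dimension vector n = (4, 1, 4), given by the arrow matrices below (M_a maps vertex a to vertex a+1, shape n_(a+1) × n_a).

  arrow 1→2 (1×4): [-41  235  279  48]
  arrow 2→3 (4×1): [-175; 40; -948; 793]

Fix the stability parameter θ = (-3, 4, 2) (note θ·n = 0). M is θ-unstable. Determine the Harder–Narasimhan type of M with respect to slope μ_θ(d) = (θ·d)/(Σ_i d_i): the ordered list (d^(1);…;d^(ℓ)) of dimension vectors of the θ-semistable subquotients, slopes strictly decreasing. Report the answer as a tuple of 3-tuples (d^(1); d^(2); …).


Via rank(M_{q-1}∘⋯∘M_p): M ≅ I[1,1]^3, I[1,3], I[3,3]^3.
μ_θ-semistable layers: μ^(1)=3; μ^(2)=2; μ^(3)=-3

((0, 1, 1); (0, 0, 3); (4, 0, 0))


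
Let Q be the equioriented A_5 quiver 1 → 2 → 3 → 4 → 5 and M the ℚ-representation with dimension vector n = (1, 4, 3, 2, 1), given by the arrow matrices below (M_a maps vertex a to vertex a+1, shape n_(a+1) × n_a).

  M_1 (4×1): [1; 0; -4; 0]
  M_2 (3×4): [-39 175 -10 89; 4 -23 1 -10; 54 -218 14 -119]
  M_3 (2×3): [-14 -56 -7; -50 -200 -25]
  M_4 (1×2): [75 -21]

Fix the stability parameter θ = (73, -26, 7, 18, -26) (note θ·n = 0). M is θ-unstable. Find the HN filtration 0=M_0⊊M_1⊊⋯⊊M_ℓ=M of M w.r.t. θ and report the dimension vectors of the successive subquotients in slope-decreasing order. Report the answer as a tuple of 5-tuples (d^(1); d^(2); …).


Interval decomposition of M: I[1,3], I[2,2], I[2,3], I[2,4], I[4,5].
HN type (ℓ=4): μ^(1)=18; μ^(2)=7; μ^(3)=-4; μ^(4)=-26

((1, 1, 1, 1, 0); (0, 0, 2, 0, 0); (0, 0, 0, 1, 1); (0, 3, 0, 0, 0))


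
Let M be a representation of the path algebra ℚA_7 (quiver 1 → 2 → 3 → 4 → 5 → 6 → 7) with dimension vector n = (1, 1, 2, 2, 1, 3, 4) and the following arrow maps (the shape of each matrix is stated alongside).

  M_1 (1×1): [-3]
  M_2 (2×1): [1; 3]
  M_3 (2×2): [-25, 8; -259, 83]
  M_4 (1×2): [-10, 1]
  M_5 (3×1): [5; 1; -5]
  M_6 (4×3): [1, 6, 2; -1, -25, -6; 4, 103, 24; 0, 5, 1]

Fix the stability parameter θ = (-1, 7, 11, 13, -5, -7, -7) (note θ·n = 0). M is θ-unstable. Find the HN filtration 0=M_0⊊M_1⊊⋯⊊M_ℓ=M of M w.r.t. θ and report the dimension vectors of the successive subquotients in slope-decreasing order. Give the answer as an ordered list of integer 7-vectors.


Interval decomposition of M: I[1,4], I[3,7], I[6,7]^2, I[7,7].
HN type (ℓ=6): μ^(1)=13; μ^(2)=11; μ^(3)=7; μ^(4)=1; μ^(5)=-1; μ^(6)=-7

((0, 0, 0, 1, 0, 0, 0); (0, 0, 1, 0, 0, 0, 0); (0, 1, 0, 0, 0, 0, 0); (0, 0, 1, 1, 1, 1, 1); (1, 0, 0, 0, 0, 0, 0); (0, 0, 0, 0, 0, 2, 3))


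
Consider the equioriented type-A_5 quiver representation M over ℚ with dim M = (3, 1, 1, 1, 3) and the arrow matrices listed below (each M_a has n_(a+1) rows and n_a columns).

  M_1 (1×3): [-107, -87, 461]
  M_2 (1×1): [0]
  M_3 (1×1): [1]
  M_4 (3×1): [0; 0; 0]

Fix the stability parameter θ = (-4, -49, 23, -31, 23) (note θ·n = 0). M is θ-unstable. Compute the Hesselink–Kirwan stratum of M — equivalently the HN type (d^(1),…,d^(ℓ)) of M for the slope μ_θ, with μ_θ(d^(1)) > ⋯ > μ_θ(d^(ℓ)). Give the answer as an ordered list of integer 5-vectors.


Barcode: M ≅ I[1,1]^2, I[1,2], I[3,4], I[5,5]^3. HN layers by μ_θ (3 steps, strictly decreasing):
  μ^(1)=23; μ^(2)=-4; μ^(3)=-53/2

((0, 0, 0, 0, 3); (2, 0, 1, 1, 0); (1, 1, 0, 0, 0))


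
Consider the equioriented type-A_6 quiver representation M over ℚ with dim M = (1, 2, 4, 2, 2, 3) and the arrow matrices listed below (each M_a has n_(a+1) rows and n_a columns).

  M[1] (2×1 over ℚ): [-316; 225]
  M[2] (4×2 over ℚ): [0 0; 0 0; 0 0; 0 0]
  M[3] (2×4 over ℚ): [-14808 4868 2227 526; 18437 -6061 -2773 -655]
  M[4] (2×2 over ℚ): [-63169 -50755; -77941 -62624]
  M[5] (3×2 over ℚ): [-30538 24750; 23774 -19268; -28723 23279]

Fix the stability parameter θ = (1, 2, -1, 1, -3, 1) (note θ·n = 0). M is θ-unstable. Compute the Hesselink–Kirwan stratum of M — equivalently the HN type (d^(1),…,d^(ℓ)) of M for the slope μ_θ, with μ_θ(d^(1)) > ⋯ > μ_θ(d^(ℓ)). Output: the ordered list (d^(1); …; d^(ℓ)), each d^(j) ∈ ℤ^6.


Interval decomposition of M: I[1,2], I[2,2], I[3,3]^2, I[3,6]^2, I[6,6].
HN type (ℓ=3): μ^(1)=2; μ^(2)=1; μ^(3)=-1

((0, 2, 0, 0, 0, 0); (1, 0, 0, 0, 0, 3); (0, 0, 4, 2, 2, 0))


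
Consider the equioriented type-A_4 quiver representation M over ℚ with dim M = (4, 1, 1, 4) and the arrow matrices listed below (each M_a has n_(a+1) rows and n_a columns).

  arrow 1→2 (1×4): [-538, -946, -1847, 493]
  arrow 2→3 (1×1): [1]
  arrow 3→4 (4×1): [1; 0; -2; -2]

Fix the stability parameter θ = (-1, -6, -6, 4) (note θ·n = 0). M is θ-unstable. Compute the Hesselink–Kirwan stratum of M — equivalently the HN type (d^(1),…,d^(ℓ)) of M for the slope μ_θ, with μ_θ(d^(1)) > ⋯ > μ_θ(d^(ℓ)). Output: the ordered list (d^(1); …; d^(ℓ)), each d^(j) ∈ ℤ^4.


Barcode: M ≅ I[1,1]^3, I[1,4], I[4,4]^3. HN layers by μ_θ (3 steps, strictly decreasing):
  μ^(1)=4; μ^(2)=-1; μ^(3)=-13/3

((0, 0, 0, 4); (3, 0, 0, 0); (1, 1, 1, 0))


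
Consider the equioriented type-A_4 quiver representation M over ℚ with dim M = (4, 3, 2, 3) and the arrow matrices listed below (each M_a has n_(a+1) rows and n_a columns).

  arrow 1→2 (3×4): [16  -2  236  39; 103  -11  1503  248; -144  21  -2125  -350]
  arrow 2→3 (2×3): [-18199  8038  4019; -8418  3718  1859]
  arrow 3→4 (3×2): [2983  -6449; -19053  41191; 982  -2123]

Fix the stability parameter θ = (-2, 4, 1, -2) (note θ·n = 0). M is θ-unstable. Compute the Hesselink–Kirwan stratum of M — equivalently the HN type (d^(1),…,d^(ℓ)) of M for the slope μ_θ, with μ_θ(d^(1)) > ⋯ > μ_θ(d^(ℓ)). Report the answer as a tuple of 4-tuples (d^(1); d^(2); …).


Via rank(M_{q-1}∘⋯∘M_p): M ≅ I[1,1], I[1,2], I[1,4]^2, I[4,4].
μ_θ-semistable layers: μ^(1)=4; μ^(2)=1; μ^(3)=-2

((0, 1, 0, 0); (0, 2, 2, 2); (4, 0, 0, 1))


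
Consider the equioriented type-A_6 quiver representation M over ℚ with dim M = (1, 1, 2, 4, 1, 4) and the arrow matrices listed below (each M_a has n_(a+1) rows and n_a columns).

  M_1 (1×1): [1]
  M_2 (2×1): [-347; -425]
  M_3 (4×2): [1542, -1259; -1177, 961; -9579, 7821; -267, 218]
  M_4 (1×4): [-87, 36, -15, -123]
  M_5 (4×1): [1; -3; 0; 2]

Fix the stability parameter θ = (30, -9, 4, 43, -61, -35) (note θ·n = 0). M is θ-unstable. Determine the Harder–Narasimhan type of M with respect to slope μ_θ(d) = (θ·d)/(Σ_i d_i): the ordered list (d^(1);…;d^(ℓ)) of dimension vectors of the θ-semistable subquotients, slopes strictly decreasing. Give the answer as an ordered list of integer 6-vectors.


Barcode: M ≅ I[1,4], I[3,4], I[4,4], I[4,6], I[6,6]^3. HN layers by μ_θ (5 steps, strictly decreasing):
  μ^(1)=43; μ^(2)=25/3; μ^(3)=4; μ^(4)=-53/3; μ^(5)=-35

((0, 0, 0, 3, 0, 0); (1, 1, 1, 0, 0, 0); (0, 0, 1, 0, 0, 0); (0, 0, 0, 1, 1, 1); (0, 0, 0, 0, 0, 3))


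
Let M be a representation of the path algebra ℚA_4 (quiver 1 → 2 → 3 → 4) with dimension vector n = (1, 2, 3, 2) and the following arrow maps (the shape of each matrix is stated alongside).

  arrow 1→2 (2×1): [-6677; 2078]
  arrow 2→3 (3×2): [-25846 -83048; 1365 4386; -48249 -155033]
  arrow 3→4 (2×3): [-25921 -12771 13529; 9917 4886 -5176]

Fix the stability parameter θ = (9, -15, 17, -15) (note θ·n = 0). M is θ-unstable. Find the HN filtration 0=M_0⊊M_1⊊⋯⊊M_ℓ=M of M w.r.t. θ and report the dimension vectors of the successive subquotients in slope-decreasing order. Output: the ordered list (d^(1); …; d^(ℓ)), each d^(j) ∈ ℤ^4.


Via rank(M_{q-1}∘⋯∘M_p): M ≅ I[1,3], I[2,4], I[3,4].
μ_θ-semistable layers: μ^(1)=17; μ^(2)=1; μ^(3)=-3; μ^(4)=-15

((0, 0, 1, 0); (0, 0, 2, 2); (1, 1, 0, 0); (0, 1, 0, 0))


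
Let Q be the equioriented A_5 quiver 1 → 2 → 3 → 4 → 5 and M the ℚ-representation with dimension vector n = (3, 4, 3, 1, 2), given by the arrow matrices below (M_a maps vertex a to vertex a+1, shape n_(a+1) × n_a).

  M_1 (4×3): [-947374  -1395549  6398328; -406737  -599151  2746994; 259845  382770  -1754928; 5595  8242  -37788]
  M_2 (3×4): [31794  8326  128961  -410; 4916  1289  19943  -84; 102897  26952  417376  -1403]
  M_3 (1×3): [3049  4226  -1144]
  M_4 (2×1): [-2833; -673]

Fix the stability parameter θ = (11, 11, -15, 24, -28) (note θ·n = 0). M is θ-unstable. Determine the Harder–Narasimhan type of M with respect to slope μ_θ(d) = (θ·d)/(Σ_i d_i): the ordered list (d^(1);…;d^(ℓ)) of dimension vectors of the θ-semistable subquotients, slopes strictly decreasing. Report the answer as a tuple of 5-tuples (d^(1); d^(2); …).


Interval decomposition of M: I[1,3]^2, I[1,5], I[2,2], I[5,5].
HN type (ℓ=4): μ^(1)=11; μ^(2)=7/3; μ^(3)=3/5; μ^(4)=-28

((0, 1, 0, 0, 0); (2, 2, 2, 0, 0); (1, 1, 1, 1, 1); (0, 0, 0, 0, 1))


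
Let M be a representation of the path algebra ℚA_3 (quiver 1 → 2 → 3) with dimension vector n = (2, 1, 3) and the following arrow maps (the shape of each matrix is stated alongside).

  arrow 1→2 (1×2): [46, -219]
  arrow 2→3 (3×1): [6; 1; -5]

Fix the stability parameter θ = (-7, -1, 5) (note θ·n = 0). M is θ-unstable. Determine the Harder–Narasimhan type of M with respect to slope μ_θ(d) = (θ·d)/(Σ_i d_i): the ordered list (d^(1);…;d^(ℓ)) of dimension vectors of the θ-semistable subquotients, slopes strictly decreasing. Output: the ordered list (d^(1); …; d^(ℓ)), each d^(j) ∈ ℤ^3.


Interval decomposition of M: I[1,1], I[1,3], I[3,3]^2.
HN type (ℓ=3): μ^(1)=5; μ^(2)=-1; μ^(3)=-7

((0, 0, 3); (0, 1, 0); (2, 0, 0))


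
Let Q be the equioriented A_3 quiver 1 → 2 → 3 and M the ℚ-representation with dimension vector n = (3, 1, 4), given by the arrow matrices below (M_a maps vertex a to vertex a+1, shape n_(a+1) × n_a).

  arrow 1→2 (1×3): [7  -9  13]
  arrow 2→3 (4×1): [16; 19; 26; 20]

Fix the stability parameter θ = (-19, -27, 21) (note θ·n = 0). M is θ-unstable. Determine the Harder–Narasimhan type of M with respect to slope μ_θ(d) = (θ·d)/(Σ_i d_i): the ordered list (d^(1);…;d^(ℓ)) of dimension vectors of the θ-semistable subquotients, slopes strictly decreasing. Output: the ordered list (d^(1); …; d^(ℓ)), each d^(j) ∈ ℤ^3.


Barcode: M ≅ I[1,1]^2, I[1,3], I[3,3]^3. HN layers by μ_θ (3 steps, strictly decreasing):
  μ^(1)=21; μ^(2)=-19; μ^(3)=-23

((0, 0, 4); (2, 0, 0); (1, 1, 0))


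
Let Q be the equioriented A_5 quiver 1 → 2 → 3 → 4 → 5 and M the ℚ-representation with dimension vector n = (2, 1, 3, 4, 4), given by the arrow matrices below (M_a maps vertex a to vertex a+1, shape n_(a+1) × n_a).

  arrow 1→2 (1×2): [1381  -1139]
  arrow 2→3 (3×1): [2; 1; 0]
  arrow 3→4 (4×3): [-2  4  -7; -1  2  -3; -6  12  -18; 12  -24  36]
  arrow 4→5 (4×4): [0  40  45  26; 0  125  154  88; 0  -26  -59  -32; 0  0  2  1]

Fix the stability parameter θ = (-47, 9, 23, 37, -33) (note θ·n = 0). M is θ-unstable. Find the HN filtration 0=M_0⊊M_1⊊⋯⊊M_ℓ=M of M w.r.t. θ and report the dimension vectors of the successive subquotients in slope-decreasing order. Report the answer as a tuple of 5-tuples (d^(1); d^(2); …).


Barcode: M ≅ I[1,1], I[1,3], I[3,4], I[3,5], I[4,5]^2, I[5,5]. HN layers by μ_θ (6 steps, strictly decreasing):
  μ^(1)=37; μ^(2)=23; μ^(3)=9; μ^(4)=2; μ^(5)=-33; μ^(6)=-47

((0, 0, 0, 1, 0); (0, 0, 2, 0, 0); (0, 1, 1, 1, 1); (0, 0, 0, 2, 2); (0, 0, 0, 0, 1); (2, 0, 0, 0, 0))


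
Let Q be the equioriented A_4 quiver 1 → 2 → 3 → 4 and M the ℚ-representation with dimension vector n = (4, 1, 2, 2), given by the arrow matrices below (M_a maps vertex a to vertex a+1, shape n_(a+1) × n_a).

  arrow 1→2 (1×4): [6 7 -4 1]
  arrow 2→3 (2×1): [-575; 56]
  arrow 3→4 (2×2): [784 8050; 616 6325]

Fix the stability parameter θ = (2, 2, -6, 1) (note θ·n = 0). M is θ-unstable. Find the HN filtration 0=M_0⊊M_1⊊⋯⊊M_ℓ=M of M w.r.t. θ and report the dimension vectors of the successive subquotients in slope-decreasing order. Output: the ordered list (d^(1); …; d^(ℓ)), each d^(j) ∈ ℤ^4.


Via rank(M_{q-1}∘⋯∘M_p): M ≅ I[1,1]^3, I[1,3], I[3,4], I[4,4].
μ_θ-semistable layers: μ^(1)=2; μ^(2)=1; μ^(3)=-2/3; μ^(4)=-6

((3, 0, 0, 0); (0, 0, 0, 2); (1, 1, 1, 0); (0, 0, 1, 0))


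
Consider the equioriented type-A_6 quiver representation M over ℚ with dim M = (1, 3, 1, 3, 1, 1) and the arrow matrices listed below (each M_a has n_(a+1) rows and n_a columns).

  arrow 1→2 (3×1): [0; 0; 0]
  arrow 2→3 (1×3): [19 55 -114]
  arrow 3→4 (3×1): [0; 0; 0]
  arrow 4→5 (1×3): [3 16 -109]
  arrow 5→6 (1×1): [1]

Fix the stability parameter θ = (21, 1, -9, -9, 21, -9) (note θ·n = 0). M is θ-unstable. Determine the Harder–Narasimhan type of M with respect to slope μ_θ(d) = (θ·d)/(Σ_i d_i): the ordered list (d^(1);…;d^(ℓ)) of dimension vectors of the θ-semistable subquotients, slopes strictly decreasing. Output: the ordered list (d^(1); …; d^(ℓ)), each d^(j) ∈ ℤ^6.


Barcode: M ≅ I[1,1], I[2,2]^2, I[2,3], I[4,4]^2, I[4,6]. HN layers by μ_θ (5 steps, strictly decreasing):
  μ^(1)=21; μ^(2)=6; μ^(3)=1; μ^(4)=-4; μ^(5)=-9

((1, 0, 0, 0, 0, 0); (0, 0, 0, 0, 1, 1); (0, 2, 0, 0, 0, 0); (0, 1, 1, 0, 0, 0); (0, 0, 0, 3, 0, 0))


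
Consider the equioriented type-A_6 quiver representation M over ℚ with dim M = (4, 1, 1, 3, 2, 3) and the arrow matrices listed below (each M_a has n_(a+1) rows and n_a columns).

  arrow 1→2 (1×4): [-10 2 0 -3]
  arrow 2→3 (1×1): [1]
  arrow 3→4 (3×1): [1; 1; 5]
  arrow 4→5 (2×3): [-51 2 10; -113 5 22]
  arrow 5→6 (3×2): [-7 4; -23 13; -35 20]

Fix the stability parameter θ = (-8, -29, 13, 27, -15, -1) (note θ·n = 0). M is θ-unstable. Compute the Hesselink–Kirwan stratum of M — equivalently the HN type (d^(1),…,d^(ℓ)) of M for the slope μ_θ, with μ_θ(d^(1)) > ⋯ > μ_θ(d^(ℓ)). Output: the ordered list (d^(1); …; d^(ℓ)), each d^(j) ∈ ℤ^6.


Barcode: M ≅ I[1,1]^3, I[1,6], I[4,4], I[4,6], I[6,6]. HN layers by μ_θ (6 steps, strictly decreasing):
  μ^(1)=27; μ^(2)=6; μ^(3)=11/3; μ^(4)=-1; μ^(5)=-8; μ^(6)=-37/2

((0, 0, 0, 1, 0, 0); (0, 0, 1, 1, 1, 1); (0, 0, 0, 1, 1, 1); (0, 0, 0, 0, 0, 1); (3, 0, 0, 0, 0, 0); (1, 1, 0, 0, 0, 0))


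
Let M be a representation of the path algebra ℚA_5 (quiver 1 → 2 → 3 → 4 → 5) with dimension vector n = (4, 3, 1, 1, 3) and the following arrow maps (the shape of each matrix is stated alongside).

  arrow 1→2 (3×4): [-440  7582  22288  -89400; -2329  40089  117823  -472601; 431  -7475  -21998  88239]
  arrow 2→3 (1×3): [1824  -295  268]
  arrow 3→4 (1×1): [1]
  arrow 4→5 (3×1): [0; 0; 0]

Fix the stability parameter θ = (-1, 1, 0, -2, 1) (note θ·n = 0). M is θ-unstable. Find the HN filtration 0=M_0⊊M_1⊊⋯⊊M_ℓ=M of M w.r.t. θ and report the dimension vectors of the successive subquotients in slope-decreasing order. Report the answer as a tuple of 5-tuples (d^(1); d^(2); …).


Barcode: M ≅ I[1,1], I[1,2]^2, I[1,4], I[5,5]^3. HN layers by μ_θ (3 steps, strictly decreasing):
  μ^(1)=1; μ^(2)=-1/3; μ^(3)=-1

((0, 2, 0, 0, 3); (0, 1, 1, 1, 0); (4, 0, 0, 0, 0))


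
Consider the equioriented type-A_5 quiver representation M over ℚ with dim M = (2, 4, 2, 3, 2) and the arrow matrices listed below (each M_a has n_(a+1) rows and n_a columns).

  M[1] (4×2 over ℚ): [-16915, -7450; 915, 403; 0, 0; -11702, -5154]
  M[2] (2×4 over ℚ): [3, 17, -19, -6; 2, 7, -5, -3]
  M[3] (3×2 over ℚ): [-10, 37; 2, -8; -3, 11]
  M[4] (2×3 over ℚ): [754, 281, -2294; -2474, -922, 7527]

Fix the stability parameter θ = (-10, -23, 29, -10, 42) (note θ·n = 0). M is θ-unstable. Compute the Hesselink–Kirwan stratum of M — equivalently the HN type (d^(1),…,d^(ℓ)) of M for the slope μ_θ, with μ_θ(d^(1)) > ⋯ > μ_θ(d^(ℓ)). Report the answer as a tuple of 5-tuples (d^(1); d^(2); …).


Interval decomposition of M: I[1,4], I[1,5], I[2,2]^2, I[4,5].
HN type (ℓ=5): μ^(1)=42; μ^(2)=19/2; μ^(3)=-10; μ^(4)=-33/2; μ^(5)=-23

((0, 0, 0, 0, 2); (0, 0, 2, 2, 0); (0, 0, 0, 1, 0); (2, 2, 0, 0, 0); (0, 2, 0, 0, 0))


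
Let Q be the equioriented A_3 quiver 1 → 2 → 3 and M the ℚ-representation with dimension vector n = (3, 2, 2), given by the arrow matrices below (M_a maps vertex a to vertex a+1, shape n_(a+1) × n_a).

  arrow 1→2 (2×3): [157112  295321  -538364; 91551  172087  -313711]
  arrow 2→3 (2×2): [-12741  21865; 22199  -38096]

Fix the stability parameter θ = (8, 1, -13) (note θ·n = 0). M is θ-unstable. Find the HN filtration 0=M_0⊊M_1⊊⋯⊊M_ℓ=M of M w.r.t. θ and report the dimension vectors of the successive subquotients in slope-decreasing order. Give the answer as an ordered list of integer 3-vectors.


Interval decomposition of M: I[1,1], I[1,3]^2.
HN type (ℓ=2): μ^(1)=8; μ^(2)=-4/3

((1, 0, 0); (2, 2, 2))


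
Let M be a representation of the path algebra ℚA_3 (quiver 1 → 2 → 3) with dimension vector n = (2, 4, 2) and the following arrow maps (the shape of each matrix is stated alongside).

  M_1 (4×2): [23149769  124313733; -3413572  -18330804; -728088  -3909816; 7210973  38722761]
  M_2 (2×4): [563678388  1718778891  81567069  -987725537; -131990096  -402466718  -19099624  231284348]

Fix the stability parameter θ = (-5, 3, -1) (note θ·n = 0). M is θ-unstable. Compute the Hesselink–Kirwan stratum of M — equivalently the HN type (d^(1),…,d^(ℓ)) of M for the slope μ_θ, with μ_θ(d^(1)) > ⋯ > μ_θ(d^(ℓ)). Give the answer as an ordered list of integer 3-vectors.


Via rank(M_{q-1}∘⋯∘M_p): M ≅ I[1,1], I[1,3], I[2,2]^2, I[2,3].
μ_θ-semistable layers: μ^(1)=3; μ^(2)=1; μ^(3)=-5

((0, 2, 0); (0, 2, 2); (2, 0, 0))


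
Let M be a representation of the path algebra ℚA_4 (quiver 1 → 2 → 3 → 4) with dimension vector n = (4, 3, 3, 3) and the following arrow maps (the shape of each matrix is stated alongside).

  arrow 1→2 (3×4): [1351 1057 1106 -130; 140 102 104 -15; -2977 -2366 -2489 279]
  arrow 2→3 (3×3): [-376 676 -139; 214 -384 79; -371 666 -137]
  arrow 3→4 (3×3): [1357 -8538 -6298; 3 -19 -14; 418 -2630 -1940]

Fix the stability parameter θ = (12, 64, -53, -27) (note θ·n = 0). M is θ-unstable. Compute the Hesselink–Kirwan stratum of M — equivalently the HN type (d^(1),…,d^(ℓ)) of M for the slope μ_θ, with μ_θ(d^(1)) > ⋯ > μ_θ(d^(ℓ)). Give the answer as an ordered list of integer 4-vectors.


Barcode: M ≅ I[1,1], I[1,2], I[1,3], I[1,4], I[3,4], I[4,4]. HN layers by μ_θ (6 steps, strictly decreasing):
  μ^(1)=64; μ^(2)=12; μ^(3)=23/3; μ^(4)=-1; μ^(5)=-27; μ^(6)=-53

((0, 1, 0, 0); (2, 0, 0, 0); (1, 1, 1, 0); (1, 1, 1, 1); (0, 0, 0, 2); (0, 0, 1, 0))


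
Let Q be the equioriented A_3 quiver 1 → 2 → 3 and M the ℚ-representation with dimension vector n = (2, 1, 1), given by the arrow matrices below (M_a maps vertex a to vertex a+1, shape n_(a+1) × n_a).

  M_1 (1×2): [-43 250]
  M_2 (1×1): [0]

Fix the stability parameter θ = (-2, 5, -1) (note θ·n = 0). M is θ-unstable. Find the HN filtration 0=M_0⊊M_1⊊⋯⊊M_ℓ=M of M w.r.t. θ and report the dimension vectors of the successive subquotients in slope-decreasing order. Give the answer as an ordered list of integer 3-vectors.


Interval decomposition of M: I[1,1], I[1,2], I[3,3].
HN type (ℓ=3): μ^(1)=5; μ^(2)=-1; μ^(3)=-2

((0, 1, 0); (0, 0, 1); (2, 0, 0))


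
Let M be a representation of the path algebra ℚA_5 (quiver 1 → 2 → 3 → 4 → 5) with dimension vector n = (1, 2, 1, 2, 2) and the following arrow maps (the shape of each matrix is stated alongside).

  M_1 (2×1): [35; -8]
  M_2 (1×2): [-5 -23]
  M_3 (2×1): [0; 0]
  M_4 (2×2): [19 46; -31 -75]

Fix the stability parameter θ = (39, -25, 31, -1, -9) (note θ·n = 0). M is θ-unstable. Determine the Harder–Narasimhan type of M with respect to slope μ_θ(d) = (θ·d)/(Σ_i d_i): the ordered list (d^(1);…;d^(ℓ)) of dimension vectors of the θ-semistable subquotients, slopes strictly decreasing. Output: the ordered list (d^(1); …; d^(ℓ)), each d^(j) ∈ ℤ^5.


Interval decomposition of M: I[1,3], I[2,2], I[4,5]^2.
HN type (ℓ=4): μ^(1)=31; μ^(2)=7; μ^(3)=-5; μ^(4)=-25

((0, 0, 1, 0, 0); (1, 1, 0, 0, 0); (0, 0, 0, 2, 2); (0, 1, 0, 0, 0))


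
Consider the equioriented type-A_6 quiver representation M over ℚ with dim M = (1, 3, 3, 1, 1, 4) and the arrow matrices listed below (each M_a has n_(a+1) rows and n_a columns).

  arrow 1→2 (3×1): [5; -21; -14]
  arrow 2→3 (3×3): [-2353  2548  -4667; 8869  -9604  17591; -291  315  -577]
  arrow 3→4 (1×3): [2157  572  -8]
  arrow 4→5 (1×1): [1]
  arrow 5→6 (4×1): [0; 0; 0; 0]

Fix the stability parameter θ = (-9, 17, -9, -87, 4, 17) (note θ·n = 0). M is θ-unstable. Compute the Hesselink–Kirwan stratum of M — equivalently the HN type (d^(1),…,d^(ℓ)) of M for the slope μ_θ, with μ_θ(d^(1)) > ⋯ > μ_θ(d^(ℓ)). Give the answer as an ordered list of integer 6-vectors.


Barcode: M ≅ I[1,5], I[2,2], I[2,3], I[3,3], I[6,6]^4. HN layers by μ_θ (4 steps, strictly decreasing):
  μ^(1)=17; μ^(2)=4; μ^(3)=-9; μ^(4)=-22

((0, 1, 0, 0, 0, 4); (0, 1, 1, 0, 1, 0); (0, 0, 1, 0, 0, 0); (1, 1, 1, 1, 0, 0))


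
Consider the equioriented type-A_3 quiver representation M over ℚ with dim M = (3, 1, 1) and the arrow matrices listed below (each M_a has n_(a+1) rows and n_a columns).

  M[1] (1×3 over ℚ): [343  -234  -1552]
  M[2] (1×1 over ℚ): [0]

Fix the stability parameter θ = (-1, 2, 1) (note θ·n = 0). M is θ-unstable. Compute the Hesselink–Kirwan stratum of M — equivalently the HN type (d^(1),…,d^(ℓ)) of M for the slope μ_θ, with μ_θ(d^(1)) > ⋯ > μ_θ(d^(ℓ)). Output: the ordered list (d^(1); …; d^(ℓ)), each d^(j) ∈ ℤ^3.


Interval decomposition of M: I[1,1]^2, I[1,2], I[3,3].
HN type (ℓ=3): μ^(1)=2; μ^(2)=1; μ^(3)=-1

((0, 1, 0); (0, 0, 1); (3, 0, 0))


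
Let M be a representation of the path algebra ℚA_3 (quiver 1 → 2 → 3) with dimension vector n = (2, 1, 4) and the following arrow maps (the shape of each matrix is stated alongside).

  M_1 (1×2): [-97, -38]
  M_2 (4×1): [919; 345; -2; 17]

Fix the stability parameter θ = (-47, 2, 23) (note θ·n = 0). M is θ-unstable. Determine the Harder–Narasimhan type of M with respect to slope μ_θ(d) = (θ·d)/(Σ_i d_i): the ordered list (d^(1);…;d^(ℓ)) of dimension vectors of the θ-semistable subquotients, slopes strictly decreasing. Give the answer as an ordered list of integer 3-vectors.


Interval decomposition of M: I[1,1], I[1,3], I[3,3]^3.
HN type (ℓ=3): μ^(1)=23; μ^(2)=2; μ^(3)=-47

((0, 0, 4); (0, 1, 0); (2, 0, 0))


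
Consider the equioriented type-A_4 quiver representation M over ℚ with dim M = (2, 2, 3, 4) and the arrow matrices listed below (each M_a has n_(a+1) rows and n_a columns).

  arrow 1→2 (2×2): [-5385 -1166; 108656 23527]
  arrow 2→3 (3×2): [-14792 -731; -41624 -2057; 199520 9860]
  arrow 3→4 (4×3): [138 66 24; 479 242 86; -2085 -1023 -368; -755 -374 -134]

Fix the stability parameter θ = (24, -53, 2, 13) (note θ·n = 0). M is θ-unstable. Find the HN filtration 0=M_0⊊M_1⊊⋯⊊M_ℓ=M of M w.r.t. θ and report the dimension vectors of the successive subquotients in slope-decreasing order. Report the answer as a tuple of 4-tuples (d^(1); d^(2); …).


Barcode: M ≅ I[1,2], I[1,4], I[3,3], I[3,4], I[4,4]^2. HN layers by μ_θ (3 steps, strictly decreasing):
  μ^(1)=13; μ^(2)=2; μ^(3)=-29/2

((0, 0, 0, 4); (0, 0, 3, 0); (2, 2, 0, 0))


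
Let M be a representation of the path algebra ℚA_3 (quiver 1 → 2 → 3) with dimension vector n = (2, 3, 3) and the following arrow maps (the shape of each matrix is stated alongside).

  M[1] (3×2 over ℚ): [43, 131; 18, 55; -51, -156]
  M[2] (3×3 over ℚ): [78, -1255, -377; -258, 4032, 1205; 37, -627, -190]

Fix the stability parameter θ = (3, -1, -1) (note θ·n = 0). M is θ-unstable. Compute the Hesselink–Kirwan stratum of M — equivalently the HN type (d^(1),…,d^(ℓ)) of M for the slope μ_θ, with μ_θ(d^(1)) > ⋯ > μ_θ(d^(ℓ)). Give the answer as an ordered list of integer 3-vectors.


Via rank(M_{q-1}∘⋯∘M_p): M ≅ I[1,3]^2, I[2,3].
μ_θ-semistable layers: μ^(1)=1/3; μ^(2)=-1

((2, 2, 2); (0, 1, 1))


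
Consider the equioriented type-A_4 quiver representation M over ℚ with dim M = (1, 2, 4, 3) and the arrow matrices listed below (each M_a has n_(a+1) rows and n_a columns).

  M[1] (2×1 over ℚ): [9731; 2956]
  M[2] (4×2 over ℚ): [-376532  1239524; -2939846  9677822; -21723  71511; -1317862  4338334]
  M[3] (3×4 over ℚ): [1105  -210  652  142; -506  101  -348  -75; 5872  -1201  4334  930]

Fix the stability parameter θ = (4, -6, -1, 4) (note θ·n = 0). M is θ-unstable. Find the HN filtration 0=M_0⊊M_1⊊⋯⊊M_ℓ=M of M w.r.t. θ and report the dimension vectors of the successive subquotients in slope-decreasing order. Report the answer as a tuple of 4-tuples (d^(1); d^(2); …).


Barcode: M ≅ I[1,3], I[2,2], I[3,4]^3. HN layers by μ_θ (3 steps, strictly decreasing):
  μ^(1)=4; μ^(2)=-1; μ^(3)=-6

((0, 0, 0, 3); (1, 1, 4, 0); (0, 1, 0, 0))


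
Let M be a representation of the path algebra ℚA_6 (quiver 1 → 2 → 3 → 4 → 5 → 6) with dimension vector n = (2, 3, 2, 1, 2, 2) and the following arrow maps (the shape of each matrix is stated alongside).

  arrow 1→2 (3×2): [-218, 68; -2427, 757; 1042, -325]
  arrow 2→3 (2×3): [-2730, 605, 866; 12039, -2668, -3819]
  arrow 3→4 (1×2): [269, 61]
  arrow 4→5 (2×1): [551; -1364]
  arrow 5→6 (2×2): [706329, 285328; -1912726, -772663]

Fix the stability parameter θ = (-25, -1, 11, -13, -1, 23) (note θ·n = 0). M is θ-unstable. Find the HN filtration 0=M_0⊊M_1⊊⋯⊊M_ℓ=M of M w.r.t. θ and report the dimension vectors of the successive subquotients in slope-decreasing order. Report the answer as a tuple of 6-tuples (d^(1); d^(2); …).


Via rank(M_{q-1}∘⋯∘M_p): M ≅ I[1,3], I[1,6], I[2,2], I[5,6].
μ_θ-semistable layers: μ^(1)=23; μ^(2)=11; μ^(3)=-1; μ^(4)=-25

((0, 0, 0, 0, 0, 2); (0, 0, 1, 0, 0, 0); (0, 3, 1, 1, 2, 0); (2, 0, 0, 0, 0, 0))


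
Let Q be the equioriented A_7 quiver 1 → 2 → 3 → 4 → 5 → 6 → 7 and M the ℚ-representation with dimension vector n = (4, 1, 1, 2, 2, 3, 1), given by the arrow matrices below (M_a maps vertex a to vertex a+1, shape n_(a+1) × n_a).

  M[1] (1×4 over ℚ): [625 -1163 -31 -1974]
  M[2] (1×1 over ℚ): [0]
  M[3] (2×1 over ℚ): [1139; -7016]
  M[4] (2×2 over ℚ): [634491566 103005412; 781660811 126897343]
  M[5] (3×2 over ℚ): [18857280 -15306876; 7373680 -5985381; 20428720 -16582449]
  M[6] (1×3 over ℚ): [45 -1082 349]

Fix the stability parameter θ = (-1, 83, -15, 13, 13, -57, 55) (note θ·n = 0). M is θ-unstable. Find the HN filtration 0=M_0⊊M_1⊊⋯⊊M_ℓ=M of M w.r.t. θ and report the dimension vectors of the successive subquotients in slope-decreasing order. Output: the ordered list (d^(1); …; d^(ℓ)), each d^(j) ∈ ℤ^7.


Via rank(M_{q-1}∘⋯∘M_p): M ≅ I[1,1]^3, I[1,2], I[3,7], I[4,5], I[6,6]^2.
μ_θ-semistable layers: μ^(1)=83; μ^(2)=55; μ^(3)=13; μ^(4)=-1; μ^(5)=-31/3; μ^(6)=-15; μ^(7)=-57

((0, 1, 0, 0, 0, 0, 0); (0, 0, 0, 0, 0, 0, 1); (0, 0, 0, 1, 1, 0, 0); (4, 0, 0, 0, 0, 0, 0); (0, 0, 0, 1, 1, 1, 0); (0, 0, 1, 0, 0, 0, 0); (0, 0, 0, 0, 0, 2, 0))


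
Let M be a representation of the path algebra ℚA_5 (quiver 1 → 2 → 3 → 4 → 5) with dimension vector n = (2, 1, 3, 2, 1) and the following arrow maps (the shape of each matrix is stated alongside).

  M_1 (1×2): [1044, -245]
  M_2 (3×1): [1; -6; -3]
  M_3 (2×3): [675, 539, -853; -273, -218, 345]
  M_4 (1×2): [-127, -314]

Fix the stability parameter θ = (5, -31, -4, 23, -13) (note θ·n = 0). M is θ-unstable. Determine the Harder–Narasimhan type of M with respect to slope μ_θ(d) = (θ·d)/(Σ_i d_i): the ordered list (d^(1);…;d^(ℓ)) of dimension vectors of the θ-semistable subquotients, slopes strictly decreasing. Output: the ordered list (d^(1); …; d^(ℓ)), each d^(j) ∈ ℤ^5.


Interval decomposition of M: I[1,1], I[1,3], I[3,4], I[3,5].
HN type (ℓ=4): μ^(1)=23; μ^(2)=5; μ^(3)=-4; μ^(4)=-13

((0, 0, 0, 1, 0); (1, 0, 0, 1, 1); (0, 0, 3, 0, 0); (1, 1, 0, 0, 0))


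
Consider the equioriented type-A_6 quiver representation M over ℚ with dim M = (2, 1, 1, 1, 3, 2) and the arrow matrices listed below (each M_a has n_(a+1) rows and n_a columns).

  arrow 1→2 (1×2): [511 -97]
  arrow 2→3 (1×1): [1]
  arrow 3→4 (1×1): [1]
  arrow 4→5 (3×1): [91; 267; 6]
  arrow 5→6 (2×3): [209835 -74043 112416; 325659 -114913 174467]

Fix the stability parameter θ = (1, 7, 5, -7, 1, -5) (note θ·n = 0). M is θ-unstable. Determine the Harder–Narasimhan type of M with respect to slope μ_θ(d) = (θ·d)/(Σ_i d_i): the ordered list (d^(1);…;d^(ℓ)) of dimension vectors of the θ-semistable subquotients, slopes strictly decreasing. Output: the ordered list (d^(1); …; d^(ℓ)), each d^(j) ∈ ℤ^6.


Interval decomposition of M: I[1,1], I[1,5], I[5,6]^2.
HN type (ℓ=3): μ^(1)=3/2; μ^(2)=1; μ^(3)=-2

((0, 1, 1, 1, 1, 0); (2, 0, 0, 0, 0, 0); (0, 0, 0, 0, 2, 2))


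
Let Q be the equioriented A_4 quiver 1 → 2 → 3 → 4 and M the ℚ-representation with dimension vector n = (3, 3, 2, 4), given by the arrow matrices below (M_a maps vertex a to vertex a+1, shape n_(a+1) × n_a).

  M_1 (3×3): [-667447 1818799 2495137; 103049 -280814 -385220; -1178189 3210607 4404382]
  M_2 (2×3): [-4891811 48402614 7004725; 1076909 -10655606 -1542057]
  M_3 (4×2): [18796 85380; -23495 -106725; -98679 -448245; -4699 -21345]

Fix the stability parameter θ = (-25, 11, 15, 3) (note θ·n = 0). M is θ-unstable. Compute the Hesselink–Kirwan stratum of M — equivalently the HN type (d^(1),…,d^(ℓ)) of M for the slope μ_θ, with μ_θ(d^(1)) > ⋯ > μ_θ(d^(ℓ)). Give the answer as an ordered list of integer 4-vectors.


Barcode: M ≅ I[1,2], I[1,3], I[1,4], I[4,4]^3. HN layers by μ_θ (5 steps, strictly decreasing):
  μ^(1)=15; μ^(2)=11; μ^(3)=29/3; μ^(4)=3; μ^(5)=-25

((0, 0, 1, 0); (0, 2, 0, 0); (0, 1, 1, 1); (0, 0, 0, 3); (3, 0, 0, 0))


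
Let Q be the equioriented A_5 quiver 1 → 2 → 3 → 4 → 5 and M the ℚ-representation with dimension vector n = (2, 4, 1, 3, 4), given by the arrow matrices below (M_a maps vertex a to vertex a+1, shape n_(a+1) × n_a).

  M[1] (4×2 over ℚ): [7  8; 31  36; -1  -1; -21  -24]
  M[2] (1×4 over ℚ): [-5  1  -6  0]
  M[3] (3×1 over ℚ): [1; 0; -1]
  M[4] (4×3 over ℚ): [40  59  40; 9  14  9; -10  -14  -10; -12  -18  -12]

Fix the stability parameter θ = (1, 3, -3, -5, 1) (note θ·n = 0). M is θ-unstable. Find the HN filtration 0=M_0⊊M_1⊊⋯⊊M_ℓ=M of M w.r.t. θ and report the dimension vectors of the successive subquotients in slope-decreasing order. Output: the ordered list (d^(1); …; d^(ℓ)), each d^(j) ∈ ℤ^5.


Via rank(M_{q-1}∘⋯∘M_p): M ≅ I[1,2], I[1,4], I[2,2]^2, I[4,5]^2, I[5,5]^2.
μ_θ-semistable layers: μ^(1)=3; μ^(2)=1; μ^(3)=-1; μ^(4)=-5

((0, 3, 0, 0, 0); (1, 0, 0, 0, 4); (1, 1, 1, 1, 0); (0, 0, 0, 2, 0))


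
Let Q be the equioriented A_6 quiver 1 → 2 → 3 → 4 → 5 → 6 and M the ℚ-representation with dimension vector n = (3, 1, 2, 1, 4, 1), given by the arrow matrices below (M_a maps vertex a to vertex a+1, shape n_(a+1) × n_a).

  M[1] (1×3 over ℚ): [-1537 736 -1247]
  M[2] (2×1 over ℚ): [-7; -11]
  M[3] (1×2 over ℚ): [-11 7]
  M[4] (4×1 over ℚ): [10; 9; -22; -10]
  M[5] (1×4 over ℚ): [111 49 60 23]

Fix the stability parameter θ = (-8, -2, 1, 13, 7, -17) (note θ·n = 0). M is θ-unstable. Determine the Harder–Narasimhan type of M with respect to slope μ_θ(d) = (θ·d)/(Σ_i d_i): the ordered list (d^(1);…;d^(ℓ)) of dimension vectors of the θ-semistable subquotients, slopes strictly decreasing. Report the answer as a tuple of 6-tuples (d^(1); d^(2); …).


Via rank(M_{q-1}∘⋯∘M_p): M ≅ I[1,1]^2, I[1,3], I[3,6], I[5,5]^3.
μ_θ-semistable layers: μ^(1)=7; μ^(2)=1; μ^(3)=-2; μ^(4)=-8

((0, 0, 0, 0, 3, 0); (0, 0, 2, 1, 1, 1); (0, 1, 0, 0, 0, 0); (3, 0, 0, 0, 0, 0))


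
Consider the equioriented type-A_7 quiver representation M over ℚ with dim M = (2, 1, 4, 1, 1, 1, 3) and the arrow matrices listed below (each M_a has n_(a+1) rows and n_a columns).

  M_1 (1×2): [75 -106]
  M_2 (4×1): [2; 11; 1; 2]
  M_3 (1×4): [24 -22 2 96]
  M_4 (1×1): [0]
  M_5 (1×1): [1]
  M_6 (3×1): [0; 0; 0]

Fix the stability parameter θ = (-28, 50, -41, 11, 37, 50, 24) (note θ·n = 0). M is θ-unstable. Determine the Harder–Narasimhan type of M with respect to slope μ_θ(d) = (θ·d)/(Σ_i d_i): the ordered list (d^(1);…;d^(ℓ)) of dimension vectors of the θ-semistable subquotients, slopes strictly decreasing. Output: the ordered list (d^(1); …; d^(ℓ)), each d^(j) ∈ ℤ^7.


Via rank(M_{q-1}∘⋯∘M_p): M ≅ I[1,1], I[1,3], I[3,3]^2, I[3,4], I[5,6], I[7,7]^3.
μ_θ-semistable layers: μ^(1)=50; μ^(2)=37; μ^(3)=24; μ^(4)=11; μ^(5)=9/2; μ^(6)=-28; μ^(7)=-41

((0, 0, 0, 0, 0, 1, 0); (0, 0, 0, 0, 1, 0, 0); (0, 0, 0, 0, 0, 0, 3); (0, 0, 0, 1, 0, 0, 0); (0, 1, 1, 0, 0, 0, 0); (2, 0, 0, 0, 0, 0, 0); (0, 0, 3, 0, 0, 0, 0))


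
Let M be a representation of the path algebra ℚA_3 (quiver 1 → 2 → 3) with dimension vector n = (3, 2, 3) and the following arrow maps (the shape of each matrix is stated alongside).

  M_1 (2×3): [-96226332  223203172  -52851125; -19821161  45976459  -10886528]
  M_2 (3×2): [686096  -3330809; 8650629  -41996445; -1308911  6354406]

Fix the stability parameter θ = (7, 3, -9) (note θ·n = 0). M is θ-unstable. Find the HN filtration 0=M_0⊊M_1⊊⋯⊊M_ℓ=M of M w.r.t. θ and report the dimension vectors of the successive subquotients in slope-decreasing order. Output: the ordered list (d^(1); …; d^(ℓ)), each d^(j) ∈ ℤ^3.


Via rank(M_{q-1}∘⋯∘M_p): M ≅ I[1,1], I[1,3]^2, I[3,3].
μ_θ-semistable layers: μ^(1)=7; μ^(2)=1/3; μ^(3)=-9

((1, 0, 0); (2, 2, 2); (0, 0, 1))


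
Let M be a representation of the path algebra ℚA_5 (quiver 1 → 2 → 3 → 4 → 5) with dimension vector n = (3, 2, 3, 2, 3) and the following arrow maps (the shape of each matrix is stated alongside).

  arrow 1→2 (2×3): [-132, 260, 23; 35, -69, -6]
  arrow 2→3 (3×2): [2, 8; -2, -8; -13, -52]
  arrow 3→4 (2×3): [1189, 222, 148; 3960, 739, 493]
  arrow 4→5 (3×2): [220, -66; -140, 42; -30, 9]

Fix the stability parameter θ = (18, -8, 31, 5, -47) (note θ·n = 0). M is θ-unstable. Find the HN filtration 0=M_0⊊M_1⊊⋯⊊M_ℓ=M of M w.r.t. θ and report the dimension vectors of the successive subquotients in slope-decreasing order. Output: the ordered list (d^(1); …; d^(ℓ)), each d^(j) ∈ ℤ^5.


Via rank(M_{q-1}∘⋯∘M_p): M ≅ I[1,1], I[1,2], I[1,5], I[3,3], I[3,4], I[5,5]^2.
μ_θ-semistable layers: μ^(1)=31; μ^(2)=18; μ^(3)=5; μ^(4)=-1/5; μ^(5)=-47

((0, 0, 1, 0, 0); (1, 0, 1, 1, 0); (1, 1, 0, 0, 0); (1, 1, 1, 1, 1); (0, 0, 0, 0, 2))


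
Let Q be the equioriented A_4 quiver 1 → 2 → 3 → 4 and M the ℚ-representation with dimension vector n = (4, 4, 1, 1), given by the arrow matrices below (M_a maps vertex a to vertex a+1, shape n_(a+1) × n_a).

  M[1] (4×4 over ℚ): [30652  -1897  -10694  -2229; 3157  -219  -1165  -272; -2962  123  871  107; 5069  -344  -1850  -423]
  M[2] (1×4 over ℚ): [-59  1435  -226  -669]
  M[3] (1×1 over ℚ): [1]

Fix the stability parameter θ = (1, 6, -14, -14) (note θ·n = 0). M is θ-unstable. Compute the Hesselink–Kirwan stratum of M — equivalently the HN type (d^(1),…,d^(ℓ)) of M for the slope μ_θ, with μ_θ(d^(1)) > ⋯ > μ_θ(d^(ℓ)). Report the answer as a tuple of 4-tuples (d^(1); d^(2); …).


Interval decomposition of M: I[1,2]^3, I[1,4].
HN type (ℓ=3): μ^(1)=6; μ^(2)=1; μ^(3)=-21/4

((0, 3, 0, 0); (3, 0, 0, 0); (1, 1, 1, 1))


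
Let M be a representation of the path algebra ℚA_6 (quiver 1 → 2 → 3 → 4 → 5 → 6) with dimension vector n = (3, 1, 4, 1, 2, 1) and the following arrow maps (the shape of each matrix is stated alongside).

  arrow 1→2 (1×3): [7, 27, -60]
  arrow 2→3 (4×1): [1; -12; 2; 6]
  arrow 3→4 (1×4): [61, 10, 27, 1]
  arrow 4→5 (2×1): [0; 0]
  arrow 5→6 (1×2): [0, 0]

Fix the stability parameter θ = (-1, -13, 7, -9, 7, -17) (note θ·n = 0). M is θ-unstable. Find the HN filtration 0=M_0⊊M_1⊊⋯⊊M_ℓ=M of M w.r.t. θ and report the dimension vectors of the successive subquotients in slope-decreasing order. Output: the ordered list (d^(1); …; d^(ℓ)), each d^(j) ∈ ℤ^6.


Interval decomposition of M: I[1,1]^2, I[1,4], I[3,3]^3, I[5,5]^2, I[6,6].
HN type (ℓ=4): μ^(1)=7; μ^(2)=-1; μ^(3)=-7; μ^(4)=-17

((0, 0, 3, 0, 2, 0); (2, 0, 1, 1, 0, 0); (1, 1, 0, 0, 0, 0); (0, 0, 0, 0, 0, 1))


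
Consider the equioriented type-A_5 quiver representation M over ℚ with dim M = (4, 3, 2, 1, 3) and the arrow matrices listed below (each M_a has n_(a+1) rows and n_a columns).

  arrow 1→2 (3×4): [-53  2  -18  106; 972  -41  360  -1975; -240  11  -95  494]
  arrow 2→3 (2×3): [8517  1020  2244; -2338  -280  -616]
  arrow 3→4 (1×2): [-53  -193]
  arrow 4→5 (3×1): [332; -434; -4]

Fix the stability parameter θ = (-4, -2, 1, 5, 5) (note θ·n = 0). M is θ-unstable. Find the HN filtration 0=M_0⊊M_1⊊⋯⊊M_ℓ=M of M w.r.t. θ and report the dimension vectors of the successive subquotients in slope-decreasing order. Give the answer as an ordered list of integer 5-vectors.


Barcode: M ≅ I[1,1], I[1,2]^2, I[1,5], I[3,3], I[5,5]^2. HN layers by μ_θ (4 steps, strictly decreasing):
  μ^(1)=5; μ^(2)=1; μ^(3)=-2; μ^(4)=-4

((0, 0, 0, 1, 3); (0, 0, 2, 0, 0); (0, 3, 0, 0, 0); (4, 0, 0, 0, 0))


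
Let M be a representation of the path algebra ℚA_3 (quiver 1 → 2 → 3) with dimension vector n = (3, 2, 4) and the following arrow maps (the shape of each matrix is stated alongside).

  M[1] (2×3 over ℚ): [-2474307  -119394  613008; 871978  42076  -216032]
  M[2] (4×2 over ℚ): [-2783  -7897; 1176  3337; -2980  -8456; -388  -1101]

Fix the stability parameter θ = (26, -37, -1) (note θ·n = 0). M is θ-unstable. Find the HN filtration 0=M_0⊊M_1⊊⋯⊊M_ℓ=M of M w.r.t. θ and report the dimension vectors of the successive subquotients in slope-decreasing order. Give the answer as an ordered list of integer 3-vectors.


Interval decomposition of M: I[1,1]^2, I[1,3], I[2,3], I[3,3]^2.
HN type (ℓ=4): μ^(1)=26; μ^(2)=-1; μ^(3)=-11/2; μ^(4)=-37

((2, 0, 0); (0, 0, 4); (1, 1, 0); (0, 1, 0))


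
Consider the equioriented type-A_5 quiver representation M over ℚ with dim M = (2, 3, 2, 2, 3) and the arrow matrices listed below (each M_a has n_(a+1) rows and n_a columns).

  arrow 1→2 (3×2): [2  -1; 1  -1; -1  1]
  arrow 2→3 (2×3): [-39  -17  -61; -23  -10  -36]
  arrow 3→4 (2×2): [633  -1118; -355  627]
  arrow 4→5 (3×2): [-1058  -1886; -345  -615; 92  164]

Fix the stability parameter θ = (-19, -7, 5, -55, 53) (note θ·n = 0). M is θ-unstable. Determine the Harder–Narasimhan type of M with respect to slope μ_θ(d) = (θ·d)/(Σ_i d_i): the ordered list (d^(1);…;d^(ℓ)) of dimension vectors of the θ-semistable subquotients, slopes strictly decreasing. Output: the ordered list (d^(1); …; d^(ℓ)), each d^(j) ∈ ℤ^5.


Barcode: M ≅ I[1,4], I[1,5], I[2,2], I[5,5]^2. HN layers by μ_θ (3 steps, strictly decreasing):
  μ^(1)=53; μ^(2)=-7; μ^(3)=-19

((0, 0, 0, 0, 3); (0, 1, 0, 0, 0); (2, 2, 2, 2, 0))


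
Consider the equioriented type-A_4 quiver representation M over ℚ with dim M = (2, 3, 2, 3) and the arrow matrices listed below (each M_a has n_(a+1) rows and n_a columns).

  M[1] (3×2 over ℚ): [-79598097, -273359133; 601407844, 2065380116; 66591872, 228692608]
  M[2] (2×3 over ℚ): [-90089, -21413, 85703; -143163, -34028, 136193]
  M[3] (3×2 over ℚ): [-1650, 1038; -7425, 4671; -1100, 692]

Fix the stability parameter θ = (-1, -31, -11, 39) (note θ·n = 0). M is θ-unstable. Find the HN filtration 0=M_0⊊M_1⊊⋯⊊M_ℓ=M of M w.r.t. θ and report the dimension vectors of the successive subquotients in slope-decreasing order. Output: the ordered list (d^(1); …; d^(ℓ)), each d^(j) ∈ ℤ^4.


Interval decomposition of M: I[1,1], I[1,3], I[2,2], I[2,4], I[4,4]^2.
HN type (ℓ=5): μ^(1)=39; μ^(2)=-1; μ^(3)=-11; μ^(4)=-16; μ^(5)=-31

((0, 0, 0, 3); (1, 0, 0, 0); (0, 0, 2, 0); (1, 1, 0, 0); (0, 2, 0, 0))
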